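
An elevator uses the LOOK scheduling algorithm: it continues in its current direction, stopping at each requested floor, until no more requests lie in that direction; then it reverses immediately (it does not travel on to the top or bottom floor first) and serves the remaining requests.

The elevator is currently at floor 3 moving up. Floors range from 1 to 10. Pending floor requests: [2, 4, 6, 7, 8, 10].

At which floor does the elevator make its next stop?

Current floor: 3, direction: up
Requests above: [4, 6, 7, 8, 10]
Requests below: [2]
Moving up and requests lie above → nearest above is min([4, 6, 7, 8, 10]) = 4

Answer: 4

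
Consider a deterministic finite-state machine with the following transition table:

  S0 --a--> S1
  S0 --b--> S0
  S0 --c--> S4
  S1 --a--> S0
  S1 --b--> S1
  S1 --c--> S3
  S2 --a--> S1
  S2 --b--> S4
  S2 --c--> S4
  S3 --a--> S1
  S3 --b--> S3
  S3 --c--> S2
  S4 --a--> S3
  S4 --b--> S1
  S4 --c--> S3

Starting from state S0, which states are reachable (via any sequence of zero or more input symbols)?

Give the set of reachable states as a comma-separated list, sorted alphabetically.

BFS from S0:
  visit S0: S0--a-->S1 (new), S0--b-->S0 (seen), S0--c-->S4 (new)
  visit S1: S1--a-->S0 (seen), S1--b-->S1 (seen), S1--c-->S3 (new)
  visit S4: S4--a-->S3 (seen), S4--b-->S1 (seen), S4--c-->S3 (seen)
  visit S3: S3--a-->S1 (seen), S3--b-->S3 (seen), S3--c-->S2 (new)
  visit S2: S2--a-->S1 (seen), S2--b-->S4 (seen), S2--c-->S4 (seen)

Answer: S0, S1, S2, S3, S4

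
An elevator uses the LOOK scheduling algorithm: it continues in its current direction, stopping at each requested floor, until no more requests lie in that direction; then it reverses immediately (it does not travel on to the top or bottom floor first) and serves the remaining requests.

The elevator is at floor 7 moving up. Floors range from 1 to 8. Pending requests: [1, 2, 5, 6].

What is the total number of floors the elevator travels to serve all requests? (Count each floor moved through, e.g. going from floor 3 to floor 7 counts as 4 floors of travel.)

Start at floor 7 moving up, LOOK stop order: [6, 5, 2, 1]
  7 → 6: |6-7| = 1, total = 1
  6 → 5: |5-6| = 1, total = 2
  5 → 2: |2-5| = 3, total = 5
  2 → 1: |1-2| = 1, total = 6

Answer: 6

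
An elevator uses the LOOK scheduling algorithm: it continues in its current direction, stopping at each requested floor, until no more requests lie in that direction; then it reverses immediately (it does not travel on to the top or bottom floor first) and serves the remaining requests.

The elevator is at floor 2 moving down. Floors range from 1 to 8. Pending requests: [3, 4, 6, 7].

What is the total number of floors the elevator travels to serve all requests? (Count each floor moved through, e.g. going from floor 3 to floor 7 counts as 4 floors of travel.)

Start at floor 2 moving down, LOOK stop order: [3, 4, 6, 7]
  2 → 3: |3-2| = 1, total = 1
  3 → 4: |4-3| = 1, total = 2
  4 → 6: |6-4| = 2, total = 4
  6 → 7: |7-6| = 1, total = 5

Answer: 5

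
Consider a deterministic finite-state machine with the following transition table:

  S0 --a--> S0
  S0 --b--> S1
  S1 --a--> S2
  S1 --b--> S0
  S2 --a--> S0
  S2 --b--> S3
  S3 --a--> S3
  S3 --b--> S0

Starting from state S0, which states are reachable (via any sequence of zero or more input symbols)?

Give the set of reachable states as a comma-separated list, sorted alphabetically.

Answer: S0, S1, S2, S3

Derivation:
BFS from S0:
  visit S0: S0--a-->S0 (seen), S0--b-->S1 (new)
  visit S1: S1--a-->S2 (new), S1--b-->S0 (seen)
  visit S2: S2--a-->S0 (seen), S2--b-->S3 (new)
  visit S3: S3--a-->S3 (seen), S3--b-->S0 (seen)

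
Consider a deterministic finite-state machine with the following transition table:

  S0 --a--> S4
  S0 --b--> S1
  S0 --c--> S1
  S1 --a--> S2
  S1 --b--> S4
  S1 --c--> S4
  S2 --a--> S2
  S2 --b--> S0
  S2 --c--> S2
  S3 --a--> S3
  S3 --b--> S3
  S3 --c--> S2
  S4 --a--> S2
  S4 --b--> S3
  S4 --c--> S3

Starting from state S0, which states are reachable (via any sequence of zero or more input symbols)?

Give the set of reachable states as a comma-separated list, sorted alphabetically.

BFS from S0:
  visit S0: S0--a-->S4 (new), S0--b-->S1 (new), S0--c-->S1 (seen)
  visit S4: S4--a-->S2 (new), S4--b-->S3 (new), S4--c-->S3 (seen)
  visit S1: S1--a-->S2 (seen), S1--b-->S4 (seen), S1--c-->S4 (seen)
  visit S2: S2--a-->S2 (seen), S2--b-->S0 (seen), S2--c-->S2 (seen)
  visit S3: S3--a-->S3 (seen), S3--b-->S3 (seen), S3--c-->S2 (seen)

Answer: S0, S1, S2, S3, S4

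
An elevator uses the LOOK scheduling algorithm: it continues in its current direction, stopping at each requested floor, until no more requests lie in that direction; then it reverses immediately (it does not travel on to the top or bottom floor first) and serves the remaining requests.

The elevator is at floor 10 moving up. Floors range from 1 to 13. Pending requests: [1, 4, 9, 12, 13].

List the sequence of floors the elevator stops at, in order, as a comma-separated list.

Answer: 12, 13, 9, 4, 1

Derivation:
Current: 10, moving UP
Serve above first (ascending): [12, 13]
Then reverse, serve below (descending): [9, 4, 1]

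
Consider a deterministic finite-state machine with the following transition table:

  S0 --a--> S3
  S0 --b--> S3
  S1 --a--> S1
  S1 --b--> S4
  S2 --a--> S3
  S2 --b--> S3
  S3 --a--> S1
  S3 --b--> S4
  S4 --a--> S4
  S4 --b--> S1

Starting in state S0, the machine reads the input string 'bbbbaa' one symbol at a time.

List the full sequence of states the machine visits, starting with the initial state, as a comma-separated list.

Answer: S0, S3, S4, S1, S4, S4, S4

Derivation:
Start: S0
  read 'b': S0 --b--> S3
  read 'b': S3 --b--> S4
  read 'b': S4 --b--> S1
  read 'b': S1 --b--> S4
  read 'a': S4 --a--> S4
  read 'a': S4 --a--> S4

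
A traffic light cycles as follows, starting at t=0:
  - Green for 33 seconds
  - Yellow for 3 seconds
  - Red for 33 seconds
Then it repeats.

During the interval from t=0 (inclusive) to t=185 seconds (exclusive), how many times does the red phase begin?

Cycle = 33+3+33 = 69s
red phase starts at t = k*69 + 36 for k=0,1,2,...
Need k*69+36 < 185 → k < 2.159
k ∈ {0, ..., 2} → 3 starts

Answer: 3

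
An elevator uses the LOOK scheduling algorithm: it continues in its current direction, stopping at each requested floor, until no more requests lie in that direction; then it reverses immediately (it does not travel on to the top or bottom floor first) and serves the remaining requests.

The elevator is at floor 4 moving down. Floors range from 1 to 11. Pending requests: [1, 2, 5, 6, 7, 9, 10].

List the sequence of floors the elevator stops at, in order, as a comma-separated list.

Answer: 2, 1, 5, 6, 7, 9, 10

Derivation:
Current: 4, moving DOWN
Serve below first (descending): [2, 1]
Then reverse, serve above (ascending): [5, 6, 7, 9, 10]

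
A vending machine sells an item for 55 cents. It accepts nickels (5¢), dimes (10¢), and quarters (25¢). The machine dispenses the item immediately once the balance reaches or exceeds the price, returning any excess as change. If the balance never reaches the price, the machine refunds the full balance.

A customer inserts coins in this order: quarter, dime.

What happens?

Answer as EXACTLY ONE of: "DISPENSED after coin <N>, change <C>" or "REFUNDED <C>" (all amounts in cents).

Answer: REFUNDED 35

Derivation:
Price: 55¢
Coin 1 (quarter, 25¢): balance = 25¢
Coin 2 (dime, 10¢): balance = 35¢
All coins inserted, balance 35¢ < price 55¢ → REFUND 35¢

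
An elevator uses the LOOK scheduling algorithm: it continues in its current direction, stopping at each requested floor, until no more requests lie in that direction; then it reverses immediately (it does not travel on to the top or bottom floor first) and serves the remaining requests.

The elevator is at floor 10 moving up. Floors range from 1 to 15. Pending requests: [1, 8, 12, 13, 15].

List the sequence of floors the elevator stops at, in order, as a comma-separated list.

Current: 10, moving UP
Serve above first (ascending): [12, 13, 15]
Then reverse, serve below (descending): [8, 1]

Answer: 12, 13, 15, 8, 1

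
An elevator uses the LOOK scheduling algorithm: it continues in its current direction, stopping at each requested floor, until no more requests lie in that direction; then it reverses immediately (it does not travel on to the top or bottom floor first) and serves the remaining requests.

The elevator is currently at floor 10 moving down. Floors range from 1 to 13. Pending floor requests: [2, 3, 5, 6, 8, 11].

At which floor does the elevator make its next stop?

Answer: 8

Derivation:
Current floor: 10, direction: down
Requests above: [11]
Requests below: [2, 3, 5, 6, 8]
Moving down and requests lie below → nearest below is max([2, 3, 5, 6, 8]) = 8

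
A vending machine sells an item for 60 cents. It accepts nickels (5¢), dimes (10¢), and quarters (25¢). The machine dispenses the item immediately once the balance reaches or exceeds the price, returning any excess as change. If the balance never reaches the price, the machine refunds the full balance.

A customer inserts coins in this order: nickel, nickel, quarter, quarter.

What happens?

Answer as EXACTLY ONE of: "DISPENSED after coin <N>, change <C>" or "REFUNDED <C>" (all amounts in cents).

Price: 60¢
Coin 1 (nickel, 5¢): balance = 5¢
Coin 2 (nickel, 5¢): balance = 10¢
Coin 3 (quarter, 25¢): balance = 35¢
Coin 4 (quarter, 25¢): balance = 60¢
  → balance >= price → DISPENSE, change = 60 - 60 = 0¢

Answer: DISPENSED after coin 4, change 0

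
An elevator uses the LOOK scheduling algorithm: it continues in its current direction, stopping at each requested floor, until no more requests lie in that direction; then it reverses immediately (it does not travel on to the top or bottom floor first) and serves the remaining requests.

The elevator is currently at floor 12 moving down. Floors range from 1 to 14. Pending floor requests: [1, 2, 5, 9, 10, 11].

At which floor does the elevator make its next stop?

Answer: 11

Derivation:
Current floor: 12, direction: down
Requests above: []
Requests below: [1, 2, 5, 9, 10, 11]
Moving down and requests lie below → nearest below is max([1, 2, 5, 9, 10, 11]) = 11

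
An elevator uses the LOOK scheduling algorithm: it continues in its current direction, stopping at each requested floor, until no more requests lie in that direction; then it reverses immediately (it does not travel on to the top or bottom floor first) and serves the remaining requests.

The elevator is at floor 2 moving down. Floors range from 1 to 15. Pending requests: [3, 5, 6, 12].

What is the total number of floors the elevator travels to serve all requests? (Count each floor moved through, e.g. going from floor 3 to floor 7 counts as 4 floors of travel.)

Start at floor 2 moving down, LOOK stop order: [3, 5, 6, 12]
  2 → 3: |3-2| = 1, total = 1
  3 → 5: |5-3| = 2, total = 3
  5 → 6: |6-5| = 1, total = 4
  6 → 12: |12-6| = 6, total = 10

Answer: 10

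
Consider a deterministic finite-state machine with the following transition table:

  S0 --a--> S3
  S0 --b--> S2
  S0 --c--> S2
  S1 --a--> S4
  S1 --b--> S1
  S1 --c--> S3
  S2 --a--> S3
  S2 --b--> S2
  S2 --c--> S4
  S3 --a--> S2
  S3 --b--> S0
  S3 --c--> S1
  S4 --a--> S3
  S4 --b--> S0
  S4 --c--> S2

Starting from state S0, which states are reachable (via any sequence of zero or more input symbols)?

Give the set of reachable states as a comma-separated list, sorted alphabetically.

BFS from S0:
  visit S0: S0--a-->S3 (new), S0--b-->S2 (new), S0--c-->S2 (seen)
  visit S3: S3--a-->S2 (seen), S3--b-->S0 (seen), S3--c-->S1 (new)
  visit S2: S2--a-->S3 (seen), S2--b-->S2 (seen), S2--c-->S4 (new)
  visit S1: S1--a-->S4 (seen), S1--b-->S1 (seen), S1--c-->S3 (seen)
  visit S4: S4--a-->S3 (seen), S4--b-->S0 (seen), S4--c-->S2 (seen)

Answer: S0, S1, S2, S3, S4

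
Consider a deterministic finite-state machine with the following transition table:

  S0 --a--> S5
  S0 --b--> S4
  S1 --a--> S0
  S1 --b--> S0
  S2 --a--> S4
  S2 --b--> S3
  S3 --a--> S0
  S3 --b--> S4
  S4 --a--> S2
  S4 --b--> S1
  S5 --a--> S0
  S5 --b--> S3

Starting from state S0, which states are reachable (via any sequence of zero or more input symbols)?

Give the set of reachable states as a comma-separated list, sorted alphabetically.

BFS from S0:
  visit S0: S0--a-->S5 (new), S0--b-->S4 (new)
  visit S5: S5--a-->S0 (seen), S5--b-->S3 (new)
  visit S4: S4--a-->S2 (new), S4--b-->S1 (new)
  visit S3: S3--a-->S0 (seen), S3--b-->S4 (seen)
  visit S2: S2--a-->S4 (seen), S2--b-->S3 (seen)
  visit S1: S1--a-->S0 (seen), S1--b-->S0 (seen)

Answer: S0, S1, S2, S3, S4, S5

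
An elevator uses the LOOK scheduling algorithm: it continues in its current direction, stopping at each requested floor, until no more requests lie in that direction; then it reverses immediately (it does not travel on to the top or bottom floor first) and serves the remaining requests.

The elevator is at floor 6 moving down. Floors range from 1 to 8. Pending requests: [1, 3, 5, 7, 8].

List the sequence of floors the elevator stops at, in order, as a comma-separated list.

Answer: 5, 3, 1, 7, 8

Derivation:
Current: 6, moving DOWN
Serve below first (descending): [5, 3, 1]
Then reverse, serve above (ascending): [7, 8]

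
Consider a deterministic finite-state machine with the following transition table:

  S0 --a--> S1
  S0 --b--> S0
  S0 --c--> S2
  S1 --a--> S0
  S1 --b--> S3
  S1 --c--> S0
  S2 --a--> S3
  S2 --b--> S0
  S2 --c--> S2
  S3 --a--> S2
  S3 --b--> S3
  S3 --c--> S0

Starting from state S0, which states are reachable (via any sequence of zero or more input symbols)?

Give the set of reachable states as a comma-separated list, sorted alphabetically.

Answer: S0, S1, S2, S3

Derivation:
BFS from S0:
  visit S0: S0--a-->S1 (new), S0--b-->S0 (seen), S0--c-->S2 (new)
  visit S1: S1--a-->S0 (seen), S1--b-->S3 (new), S1--c-->S0 (seen)
  visit S2: S2--a-->S3 (seen), S2--b-->S0 (seen), S2--c-->S2 (seen)
  visit S3: S3--a-->S2 (seen), S3--b-->S3 (seen), S3--c-->S0 (seen)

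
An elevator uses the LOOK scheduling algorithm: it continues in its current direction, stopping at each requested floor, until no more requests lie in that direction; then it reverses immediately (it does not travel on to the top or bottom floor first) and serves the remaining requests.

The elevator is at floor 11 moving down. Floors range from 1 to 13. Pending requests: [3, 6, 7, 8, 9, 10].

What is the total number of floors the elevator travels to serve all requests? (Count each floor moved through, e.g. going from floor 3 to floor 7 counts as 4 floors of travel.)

Answer: 8

Derivation:
Start at floor 11 moving down, LOOK stop order: [10, 9, 8, 7, 6, 3]
  11 → 10: |10-11| = 1, total = 1
  10 → 9: |9-10| = 1, total = 2
  9 → 8: |8-9| = 1, total = 3
  8 → 7: |7-8| = 1, total = 4
  7 → 6: |6-7| = 1, total = 5
  6 → 3: |3-6| = 3, total = 8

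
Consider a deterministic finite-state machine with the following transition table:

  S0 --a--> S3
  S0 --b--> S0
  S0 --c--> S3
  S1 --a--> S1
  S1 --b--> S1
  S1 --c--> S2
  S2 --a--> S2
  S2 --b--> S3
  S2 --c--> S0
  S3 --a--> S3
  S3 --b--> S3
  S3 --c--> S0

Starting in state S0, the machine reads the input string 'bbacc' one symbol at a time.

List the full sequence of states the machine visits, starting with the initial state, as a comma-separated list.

Start: S0
  read 'b': S0 --b--> S0
  read 'b': S0 --b--> S0
  read 'a': S0 --a--> S3
  read 'c': S3 --c--> S0
  read 'c': S0 --c--> S3

Answer: S0, S0, S0, S3, S0, S3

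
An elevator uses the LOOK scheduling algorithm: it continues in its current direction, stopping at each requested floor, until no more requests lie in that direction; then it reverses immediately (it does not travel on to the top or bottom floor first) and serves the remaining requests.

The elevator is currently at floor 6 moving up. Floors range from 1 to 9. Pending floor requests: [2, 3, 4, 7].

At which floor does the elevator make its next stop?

Answer: 7

Derivation:
Current floor: 6, direction: up
Requests above: [7]
Requests below: [2, 3, 4]
Moving up and requests lie above → nearest above is min([7]) = 7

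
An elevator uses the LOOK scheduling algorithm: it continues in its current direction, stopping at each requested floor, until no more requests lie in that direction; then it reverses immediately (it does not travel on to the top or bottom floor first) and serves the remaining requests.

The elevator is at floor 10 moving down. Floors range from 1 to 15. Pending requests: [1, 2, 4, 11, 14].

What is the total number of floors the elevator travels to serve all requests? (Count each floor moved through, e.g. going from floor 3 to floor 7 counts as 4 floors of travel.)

Answer: 22

Derivation:
Start at floor 10 moving down, LOOK stop order: [4, 2, 1, 11, 14]
  10 → 4: |4-10| = 6, total = 6
  4 → 2: |2-4| = 2, total = 8
  2 → 1: |1-2| = 1, total = 9
  1 → 11: |11-1| = 10, total = 19
  11 → 14: |14-11| = 3, total = 22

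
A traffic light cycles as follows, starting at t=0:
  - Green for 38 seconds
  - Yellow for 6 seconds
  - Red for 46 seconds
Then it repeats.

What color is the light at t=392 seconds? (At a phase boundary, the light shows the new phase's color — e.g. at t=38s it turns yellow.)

Answer: green

Derivation:
Cycle length = 38 + 6 + 46 = 90s
t = 392, phase_t = 392 mod 90 = 32
32 < 38 (green end) → GREEN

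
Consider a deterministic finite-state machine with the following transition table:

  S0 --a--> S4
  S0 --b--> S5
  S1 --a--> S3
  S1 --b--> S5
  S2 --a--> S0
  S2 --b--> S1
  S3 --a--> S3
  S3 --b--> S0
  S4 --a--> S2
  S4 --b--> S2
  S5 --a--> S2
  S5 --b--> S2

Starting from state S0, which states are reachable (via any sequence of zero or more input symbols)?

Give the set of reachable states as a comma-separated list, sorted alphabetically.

BFS from S0:
  visit S0: S0--a-->S4 (new), S0--b-->S5 (new)
  visit S4: S4--a-->S2 (new), S4--b-->S2 (seen)
  visit S5: S5--a-->S2 (seen), S5--b-->S2 (seen)
  visit S2: S2--a-->S0 (seen), S2--b-->S1 (new)
  visit S1: S1--a-->S3 (new), S1--b-->S5 (seen)
  visit S3: S3--a-->S3 (seen), S3--b-->S0 (seen)

Answer: S0, S1, S2, S3, S4, S5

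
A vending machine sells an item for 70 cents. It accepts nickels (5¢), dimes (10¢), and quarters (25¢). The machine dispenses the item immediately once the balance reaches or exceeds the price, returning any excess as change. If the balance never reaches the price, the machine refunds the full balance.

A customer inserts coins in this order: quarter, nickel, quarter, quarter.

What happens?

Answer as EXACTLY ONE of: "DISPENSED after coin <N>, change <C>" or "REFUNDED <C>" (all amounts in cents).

Price: 70¢
Coin 1 (quarter, 25¢): balance = 25¢
Coin 2 (nickel, 5¢): balance = 30¢
Coin 3 (quarter, 25¢): balance = 55¢
Coin 4 (quarter, 25¢): balance = 80¢
  → balance >= price → DISPENSE, change = 80 - 70 = 10¢

Answer: DISPENSED after coin 4, change 10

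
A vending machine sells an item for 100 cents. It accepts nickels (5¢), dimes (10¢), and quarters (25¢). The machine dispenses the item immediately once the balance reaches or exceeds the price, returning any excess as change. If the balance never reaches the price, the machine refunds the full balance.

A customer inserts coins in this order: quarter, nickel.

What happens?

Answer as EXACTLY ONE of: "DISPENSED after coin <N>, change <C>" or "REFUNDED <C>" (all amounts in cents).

Price: 100¢
Coin 1 (quarter, 25¢): balance = 25¢
Coin 2 (nickel, 5¢): balance = 30¢
All coins inserted, balance 30¢ < price 100¢ → REFUND 30¢

Answer: REFUNDED 30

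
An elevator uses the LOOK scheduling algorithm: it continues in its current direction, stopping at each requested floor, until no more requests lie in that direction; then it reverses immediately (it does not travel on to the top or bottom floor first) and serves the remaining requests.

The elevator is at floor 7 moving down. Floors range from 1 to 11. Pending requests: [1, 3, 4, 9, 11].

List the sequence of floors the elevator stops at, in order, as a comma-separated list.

Current: 7, moving DOWN
Serve below first (descending): [4, 3, 1]
Then reverse, serve above (ascending): [9, 11]

Answer: 4, 3, 1, 9, 11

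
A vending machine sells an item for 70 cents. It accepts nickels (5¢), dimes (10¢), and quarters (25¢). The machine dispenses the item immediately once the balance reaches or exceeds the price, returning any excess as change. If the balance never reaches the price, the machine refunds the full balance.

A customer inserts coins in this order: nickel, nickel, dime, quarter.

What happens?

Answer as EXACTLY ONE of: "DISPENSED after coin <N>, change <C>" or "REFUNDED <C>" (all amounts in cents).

Price: 70¢
Coin 1 (nickel, 5¢): balance = 5¢
Coin 2 (nickel, 5¢): balance = 10¢
Coin 3 (dime, 10¢): balance = 20¢
Coin 4 (quarter, 25¢): balance = 45¢
All coins inserted, balance 45¢ < price 70¢ → REFUND 45¢

Answer: REFUNDED 45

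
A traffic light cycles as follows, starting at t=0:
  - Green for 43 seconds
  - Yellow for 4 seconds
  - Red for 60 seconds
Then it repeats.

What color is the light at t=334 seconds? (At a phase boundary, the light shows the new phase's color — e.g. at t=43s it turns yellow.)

Answer: green

Derivation:
Cycle length = 43 + 4 + 60 = 107s
t = 334, phase_t = 334 mod 107 = 13
13 < 43 (green end) → GREEN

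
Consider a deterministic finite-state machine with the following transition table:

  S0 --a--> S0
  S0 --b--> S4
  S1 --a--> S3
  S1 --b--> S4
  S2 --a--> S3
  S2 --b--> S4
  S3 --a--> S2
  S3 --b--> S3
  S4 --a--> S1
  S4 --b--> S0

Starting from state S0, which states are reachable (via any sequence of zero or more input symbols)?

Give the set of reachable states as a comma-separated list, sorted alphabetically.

BFS from S0:
  visit S0: S0--a-->S0 (seen), S0--b-->S4 (new)
  visit S4: S4--a-->S1 (new), S4--b-->S0 (seen)
  visit S1: S1--a-->S3 (new), S1--b-->S4 (seen)
  visit S3: S3--a-->S2 (new), S3--b-->S3 (seen)
  visit S2: S2--a-->S3 (seen), S2--b-->S4 (seen)

Answer: S0, S1, S2, S3, S4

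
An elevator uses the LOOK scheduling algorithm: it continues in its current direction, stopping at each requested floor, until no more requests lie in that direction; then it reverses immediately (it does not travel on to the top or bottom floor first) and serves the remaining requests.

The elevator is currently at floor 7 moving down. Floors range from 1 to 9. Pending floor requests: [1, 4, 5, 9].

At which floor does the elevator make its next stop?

Current floor: 7, direction: down
Requests above: [9]
Requests below: [1, 4, 5]
Moving down and requests lie below → nearest below is max([1, 4, 5]) = 5

Answer: 5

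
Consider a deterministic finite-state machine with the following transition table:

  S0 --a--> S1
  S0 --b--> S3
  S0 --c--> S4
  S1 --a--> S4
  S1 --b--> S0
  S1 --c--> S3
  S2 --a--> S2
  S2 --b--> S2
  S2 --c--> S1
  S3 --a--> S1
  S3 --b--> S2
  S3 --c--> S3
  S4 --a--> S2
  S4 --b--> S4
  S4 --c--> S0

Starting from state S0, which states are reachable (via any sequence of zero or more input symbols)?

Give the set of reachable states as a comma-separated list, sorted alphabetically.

Answer: S0, S1, S2, S3, S4

Derivation:
BFS from S0:
  visit S0: S0--a-->S1 (new), S0--b-->S3 (new), S0--c-->S4 (new)
  visit S1: S1--a-->S4 (seen), S1--b-->S0 (seen), S1--c-->S3 (seen)
  visit S3: S3--a-->S1 (seen), S3--b-->S2 (new), S3--c-->S3 (seen)
  visit S4: S4--a-->S2 (seen), S4--b-->S4 (seen), S4--c-->S0 (seen)
  visit S2: S2--a-->S2 (seen), S2--b-->S2 (seen), S2--c-->S1 (seen)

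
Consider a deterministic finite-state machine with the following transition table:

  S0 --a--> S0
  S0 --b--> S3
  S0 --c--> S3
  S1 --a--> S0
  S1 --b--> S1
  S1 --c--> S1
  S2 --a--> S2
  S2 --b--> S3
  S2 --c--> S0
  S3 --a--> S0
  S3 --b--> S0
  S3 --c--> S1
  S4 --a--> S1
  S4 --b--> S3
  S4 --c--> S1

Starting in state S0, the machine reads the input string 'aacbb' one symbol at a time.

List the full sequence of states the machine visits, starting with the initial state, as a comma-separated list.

Answer: S0, S0, S0, S3, S0, S3

Derivation:
Start: S0
  read 'a': S0 --a--> S0
  read 'a': S0 --a--> S0
  read 'c': S0 --c--> S3
  read 'b': S3 --b--> S0
  read 'b': S0 --b--> S3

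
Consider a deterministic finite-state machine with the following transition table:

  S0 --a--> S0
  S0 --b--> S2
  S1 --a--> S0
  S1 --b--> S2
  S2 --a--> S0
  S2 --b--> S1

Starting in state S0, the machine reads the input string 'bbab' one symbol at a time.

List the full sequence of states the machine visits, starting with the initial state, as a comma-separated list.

Answer: S0, S2, S1, S0, S2

Derivation:
Start: S0
  read 'b': S0 --b--> S2
  read 'b': S2 --b--> S1
  read 'a': S1 --a--> S0
  read 'b': S0 --b--> S2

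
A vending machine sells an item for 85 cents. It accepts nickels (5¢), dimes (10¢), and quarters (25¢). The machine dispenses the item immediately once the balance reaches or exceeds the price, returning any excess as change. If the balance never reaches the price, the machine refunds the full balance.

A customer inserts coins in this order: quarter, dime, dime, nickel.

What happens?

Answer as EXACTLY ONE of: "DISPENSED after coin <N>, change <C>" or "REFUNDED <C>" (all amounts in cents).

Answer: REFUNDED 50

Derivation:
Price: 85¢
Coin 1 (quarter, 25¢): balance = 25¢
Coin 2 (dime, 10¢): balance = 35¢
Coin 3 (dime, 10¢): balance = 45¢
Coin 4 (nickel, 5¢): balance = 50¢
All coins inserted, balance 50¢ < price 85¢ → REFUND 50¢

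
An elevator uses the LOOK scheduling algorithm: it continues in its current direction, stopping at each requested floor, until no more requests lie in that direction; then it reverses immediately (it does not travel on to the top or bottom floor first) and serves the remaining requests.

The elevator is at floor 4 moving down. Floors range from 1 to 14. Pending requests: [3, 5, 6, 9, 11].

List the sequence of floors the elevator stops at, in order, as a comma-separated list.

Answer: 3, 5, 6, 9, 11

Derivation:
Current: 4, moving DOWN
Serve below first (descending): [3]
Then reverse, serve above (ascending): [5, 6, 9, 11]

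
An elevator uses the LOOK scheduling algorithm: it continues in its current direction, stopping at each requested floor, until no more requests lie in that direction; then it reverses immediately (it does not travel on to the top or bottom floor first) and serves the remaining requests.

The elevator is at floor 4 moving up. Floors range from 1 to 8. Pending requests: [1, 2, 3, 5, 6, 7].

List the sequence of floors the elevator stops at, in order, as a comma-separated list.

Answer: 5, 6, 7, 3, 2, 1

Derivation:
Current: 4, moving UP
Serve above first (ascending): [5, 6, 7]
Then reverse, serve below (descending): [3, 2, 1]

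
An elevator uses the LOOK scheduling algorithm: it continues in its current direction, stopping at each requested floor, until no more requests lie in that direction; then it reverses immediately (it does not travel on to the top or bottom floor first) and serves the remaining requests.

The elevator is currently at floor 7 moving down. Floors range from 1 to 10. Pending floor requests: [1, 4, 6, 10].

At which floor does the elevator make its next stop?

Current floor: 7, direction: down
Requests above: [10]
Requests below: [1, 4, 6]
Moving down and requests lie below → nearest below is max([1, 4, 6]) = 6

Answer: 6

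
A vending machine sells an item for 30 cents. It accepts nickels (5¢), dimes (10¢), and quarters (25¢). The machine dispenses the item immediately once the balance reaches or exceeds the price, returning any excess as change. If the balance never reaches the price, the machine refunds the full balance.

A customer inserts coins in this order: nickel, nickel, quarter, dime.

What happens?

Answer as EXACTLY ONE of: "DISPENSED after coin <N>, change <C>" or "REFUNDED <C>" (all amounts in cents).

Answer: DISPENSED after coin 3, change 5

Derivation:
Price: 30¢
Coin 1 (nickel, 5¢): balance = 5¢
Coin 2 (nickel, 5¢): balance = 10¢
Coin 3 (quarter, 25¢): balance = 35¢
  → balance >= price → DISPENSE, change = 35 - 30 = 5¢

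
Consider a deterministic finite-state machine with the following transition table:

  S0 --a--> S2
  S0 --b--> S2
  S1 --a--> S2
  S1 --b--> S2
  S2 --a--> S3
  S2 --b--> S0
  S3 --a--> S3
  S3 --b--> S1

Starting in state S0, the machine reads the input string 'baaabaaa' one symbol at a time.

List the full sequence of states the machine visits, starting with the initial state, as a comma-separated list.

Answer: S0, S2, S3, S3, S3, S1, S2, S3, S3

Derivation:
Start: S0
  read 'b': S0 --b--> S2
  read 'a': S2 --a--> S3
  read 'a': S3 --a--> S3
  read 'a': S3 --a--> S3
  read 'b': S3 --b--> S1
  read 'a': S1 --a--> S2
  read 'a': S2 --a--> S3
  read 'a': S3 --a--> S3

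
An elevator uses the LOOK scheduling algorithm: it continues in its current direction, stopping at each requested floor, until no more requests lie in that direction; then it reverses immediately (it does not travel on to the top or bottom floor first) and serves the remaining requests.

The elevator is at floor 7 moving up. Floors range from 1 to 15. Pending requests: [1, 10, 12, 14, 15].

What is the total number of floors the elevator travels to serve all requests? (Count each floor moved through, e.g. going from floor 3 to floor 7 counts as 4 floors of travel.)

Start at floor 7 moving up, LOOK stop order: [10, 12, 14, 15, 1]
  7 → 10: |10-7| = 3, total = 3
  10 → 12: |12-10| = 2, total = 5
  12 → 14: |14-12| = 2, total = 7
  14 → 15: |15-14| = 1, total = 8
  15 → 1: |1-15| = 14, total = 22

Answer: 22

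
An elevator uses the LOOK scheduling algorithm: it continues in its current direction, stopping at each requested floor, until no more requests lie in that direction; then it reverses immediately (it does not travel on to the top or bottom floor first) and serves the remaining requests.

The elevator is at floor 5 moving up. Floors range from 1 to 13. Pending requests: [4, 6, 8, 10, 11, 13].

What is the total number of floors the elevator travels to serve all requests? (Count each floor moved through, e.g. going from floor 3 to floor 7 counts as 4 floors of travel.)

Start at floor 5 moving up, LOOK stop order: [6, 8, 10, 11, 13, 4]
  5 → 6: |6-5| = 1, total = 1
  6 → 8: |8-6| = 2, total = 3
  8 → 10: |10-8| = 2, total = 5
  10 → 11: |11-10| = 1, total = 6
  11 → 13: |13-11| = 2, total = 8
  13 → 4: |4-13| = 9, total = 17

Answer: 17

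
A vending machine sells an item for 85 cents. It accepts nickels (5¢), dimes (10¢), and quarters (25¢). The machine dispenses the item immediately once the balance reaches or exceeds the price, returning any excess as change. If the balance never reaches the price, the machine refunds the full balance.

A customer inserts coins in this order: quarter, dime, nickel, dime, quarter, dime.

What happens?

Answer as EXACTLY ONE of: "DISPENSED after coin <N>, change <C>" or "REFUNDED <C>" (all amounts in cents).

Answer: DISPENSED after coin 6, change 0

Derivation:
Price: 85¢
Coin 1 (quarter, 25¢): balance = 25¢
Coin 2 (dime, 10¢): balance = 35¢
Coin 3 (nickel, 5¢): balance = 40¢
Coin 4 (dime, 10¢): balance = 50¢
Coin 5 (quarter, 25¢): balance = 75¢
Coin 6 (dime, 10¢): balance = 85¢
  → balance >= price → DISPENSE, change = 85 - 85 = 0¢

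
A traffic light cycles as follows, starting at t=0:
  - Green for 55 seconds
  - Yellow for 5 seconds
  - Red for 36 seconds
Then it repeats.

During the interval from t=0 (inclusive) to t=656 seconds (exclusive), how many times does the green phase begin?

Answer: 7

Derivation:
Cycle = 55+5+36 = 96s
green phase starts at t = k*96 + 0 for k=0,1,2,...
Need k*96+0 < 656 → k < 6.833
k ∈ {0, ..., 6} → 7 starts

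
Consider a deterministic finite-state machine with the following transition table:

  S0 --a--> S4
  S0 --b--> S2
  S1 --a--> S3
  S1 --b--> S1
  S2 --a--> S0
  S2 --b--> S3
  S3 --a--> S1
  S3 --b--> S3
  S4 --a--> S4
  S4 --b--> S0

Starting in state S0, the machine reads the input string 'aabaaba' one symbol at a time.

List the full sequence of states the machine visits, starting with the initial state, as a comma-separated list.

Answer: S0, S4, S4, S0, S4, S4, S0, S4

Derivation:
Start: S0
  read 'a': S0 --a--> S4
  read 'a': S4 --a--> S4
  read 'b': S4 --b--> S0
  read 'a': S0 --a--> S4
  read 'a': S4 --a--> S4
  read 'b': S4 --b--> S0
  read 'a': S0 --a--> S4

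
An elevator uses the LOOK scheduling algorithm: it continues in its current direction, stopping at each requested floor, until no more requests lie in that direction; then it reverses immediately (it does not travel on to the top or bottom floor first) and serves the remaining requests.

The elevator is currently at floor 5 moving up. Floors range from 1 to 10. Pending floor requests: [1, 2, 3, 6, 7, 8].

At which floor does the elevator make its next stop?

Answer: 6

Derivation:
Current floor: 5, direction: up
Requests above: [6, 7, 8]
Requests below: [1, 2, 3]
Moving up and requests lie above → nearest above is min([6, 7, 8]) = 6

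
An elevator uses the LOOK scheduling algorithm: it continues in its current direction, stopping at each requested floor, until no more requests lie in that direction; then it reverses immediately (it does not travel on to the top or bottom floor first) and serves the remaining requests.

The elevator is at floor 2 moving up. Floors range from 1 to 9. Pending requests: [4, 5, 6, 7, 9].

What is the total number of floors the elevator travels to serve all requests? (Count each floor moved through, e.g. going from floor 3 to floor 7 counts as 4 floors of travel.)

Start at floor 2 moving up, LOOK stop order: [4, 5, 6, 7, 9]
  2 → 4: |4-2| = 2, total = 2
  4 → 5: |5-4| = 1, total = 3
  5 → 6: |6-5| = 1, total = 4
  6 → 7: |7-6| = 1, total = 5
  7 → 9: |9-7| = 2, total = 7

Answer: 7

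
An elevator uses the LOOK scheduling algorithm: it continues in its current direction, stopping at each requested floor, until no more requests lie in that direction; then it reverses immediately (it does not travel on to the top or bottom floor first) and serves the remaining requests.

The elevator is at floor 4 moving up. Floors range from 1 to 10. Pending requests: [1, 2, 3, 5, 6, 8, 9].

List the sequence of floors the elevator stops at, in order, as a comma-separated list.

Current: 4, moving UP
Serve above first (ascending): [5, 6, 8, 9]
Then reverse, serve below (descending): [3, 2, 1]

Answer: 5, 6, 8, 9, 3, 2, 1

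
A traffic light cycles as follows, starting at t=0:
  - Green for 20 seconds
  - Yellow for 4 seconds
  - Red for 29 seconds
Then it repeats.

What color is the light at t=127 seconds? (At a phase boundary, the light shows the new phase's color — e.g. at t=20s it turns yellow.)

Cycle length = 20 + 4 + 29 = 53s
t = 127, phase_t = 127 mod 53 = 21
20 <= 21 < 24 (yellow end) → YELLOW

Answer: yellow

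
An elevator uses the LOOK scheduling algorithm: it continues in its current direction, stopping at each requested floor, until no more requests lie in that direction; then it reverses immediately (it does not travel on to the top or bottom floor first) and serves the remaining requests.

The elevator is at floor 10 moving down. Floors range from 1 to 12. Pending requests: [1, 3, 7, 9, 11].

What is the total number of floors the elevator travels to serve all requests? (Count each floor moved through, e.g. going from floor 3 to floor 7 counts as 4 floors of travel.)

Start at floor 10 moving down, LOOK stop order: [9, 7, 3, 1, 11]
  10 → 9: |9-10| = 1, total = 1
  9 → 7: |7-9| = 2, total = 3
  7 → 3: |3-7| = 4, total = 7
  3 → 1: |1-3| = 2, total = 9
  1 → 11: |11-1| = 10, total = 19

Answer: 19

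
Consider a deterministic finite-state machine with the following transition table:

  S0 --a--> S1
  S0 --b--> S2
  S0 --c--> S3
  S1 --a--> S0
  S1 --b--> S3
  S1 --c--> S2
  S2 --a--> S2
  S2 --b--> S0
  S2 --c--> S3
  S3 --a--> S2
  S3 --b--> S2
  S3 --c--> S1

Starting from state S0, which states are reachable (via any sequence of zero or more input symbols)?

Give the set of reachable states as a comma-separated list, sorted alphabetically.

BFS from S0:
  visit S0: S0--a-->S1 (new), S0--b-->S2 (new), S0--c-->S3 (new)
  visit S1: S1--a-->S0 (seen), S1--b-->S3 (seen), S1--c-->S2 (seen)
  visit S2: S2--a-->S2 (seen), S2--b-->S0 (seen), S2--c-->S3 (seen)
  visit S3: S3--a-->S2 (seen), S3--b-->S2 (seen), S3--c-->S1 (seen)

Answer: S0, S1, S2, S3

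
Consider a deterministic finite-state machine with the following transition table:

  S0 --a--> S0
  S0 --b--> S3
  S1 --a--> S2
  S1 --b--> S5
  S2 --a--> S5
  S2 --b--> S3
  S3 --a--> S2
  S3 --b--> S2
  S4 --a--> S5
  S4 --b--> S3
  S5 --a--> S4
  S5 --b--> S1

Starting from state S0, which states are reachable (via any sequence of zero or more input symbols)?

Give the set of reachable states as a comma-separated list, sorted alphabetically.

BFS from S0:
  visit S0: S0--a-->S0 (seen), S0--b-->S3 (new)
  visit S3: S3--a-->S2 (new), S3--b-->S2 (seen)
  visit S2: S2--a-->S5 (new), S2--b-->S3 (seen)
  visit S5: S5--a-->S4 (new), S5--b-->S1 (new)
  visit S4: S4--a-->S5 (seen), S4--b-->S3 (seen)
  visit S1: S1--a-->S2 (seen), S1--b-->S5 (seen)

Answer: S0, S1, S2, S3, S4, S5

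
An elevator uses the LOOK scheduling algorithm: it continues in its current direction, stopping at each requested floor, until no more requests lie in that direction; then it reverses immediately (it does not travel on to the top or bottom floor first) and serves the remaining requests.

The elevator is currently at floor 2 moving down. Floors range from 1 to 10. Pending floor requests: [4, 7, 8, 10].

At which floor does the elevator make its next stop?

Answer: 4

Derivation:
Current floor: 2, direction: down
Requests above: [4, 7, 8, 10]
Requests below: []
Moving down but no requests below → reverse; nearest above is min([4, 7, 8, 10]) = 4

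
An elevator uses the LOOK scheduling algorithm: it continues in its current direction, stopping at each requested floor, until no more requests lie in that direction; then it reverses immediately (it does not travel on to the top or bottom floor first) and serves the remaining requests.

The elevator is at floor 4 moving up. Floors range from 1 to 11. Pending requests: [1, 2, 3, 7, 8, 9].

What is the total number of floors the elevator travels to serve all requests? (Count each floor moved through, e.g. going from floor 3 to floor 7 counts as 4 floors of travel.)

Start at floor 4 moving up, LOOK stop order: [7, 8, 9, 3, 2, 1]
  4 → 7: |7-4| = 3, total = 3
  7 → 8: |8-7| = 1, total = 4
  8 → 9: |9-8| = 1, total = 5
  9 → 3: |3-9| = 6, total = 11
  3 → 2: |2-3| = 1, total = 12
  2 → 1: |1-2| = 1, total = 13

Answer: 13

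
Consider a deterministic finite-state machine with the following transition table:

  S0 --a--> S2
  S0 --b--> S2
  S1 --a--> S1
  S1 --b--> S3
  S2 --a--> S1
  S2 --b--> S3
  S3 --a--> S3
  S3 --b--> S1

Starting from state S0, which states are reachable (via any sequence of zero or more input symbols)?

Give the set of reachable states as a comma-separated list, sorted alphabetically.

Answer: S0, S1, S2, S3

Derivation:
BFS from S0:
  visit S0: S0--a-->S2 (new), S0--b-->S2 (seen)
  visit S2: S2--a-->S1 (new), S2--b-->S3 (new)
  visit S1: S1--a-->S1 (seen), S1--b-->S3 (seen)
  visit S3: S3--a-->S3 (seen), S3--b-->S1 (seen)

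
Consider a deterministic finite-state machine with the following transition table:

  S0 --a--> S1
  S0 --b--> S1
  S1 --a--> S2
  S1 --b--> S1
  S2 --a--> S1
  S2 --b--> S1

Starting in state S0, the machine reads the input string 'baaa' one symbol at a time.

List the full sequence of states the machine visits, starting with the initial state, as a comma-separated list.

Answer: S0, S1, S2, S1, S2

Derivation:
Start: S0
  read 'b': S0 --b--> S1
  read 'a': S1 --a--> S2
  read 'a': S2 --a--> S1
  read 'a': S1 --a--> S2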